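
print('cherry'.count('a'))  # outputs 0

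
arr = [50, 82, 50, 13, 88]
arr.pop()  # 88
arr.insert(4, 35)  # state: [50, 82, 50, 13, 35]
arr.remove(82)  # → [50, 50, 13, 35]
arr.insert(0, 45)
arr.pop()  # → 35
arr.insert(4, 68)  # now [45, 50, 50, 13, 68]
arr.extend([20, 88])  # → [45, 50, 50, 13, 68, 20, 88]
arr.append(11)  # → [45, 50, 50, 13, 68, 20, 88, 11]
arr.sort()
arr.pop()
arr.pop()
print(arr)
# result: [11, 13, 20, 45, 50, 50]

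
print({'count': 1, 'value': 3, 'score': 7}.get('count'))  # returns 1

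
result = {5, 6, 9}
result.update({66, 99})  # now {5, 6, 9, 66, 99}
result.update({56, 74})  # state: {5, 6, 9, 56, 66, 74, 99}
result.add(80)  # {5, 6, 9, 56, 66, 74, 80, 99}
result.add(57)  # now {5, 6, 9, 56, 57, 66, 74, 80, 99}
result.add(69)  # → {5, 6, 9, 56, 57, 66, 69, 74, 80, 99}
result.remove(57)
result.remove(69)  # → {5, 6, 9, 56, 66, 74, 80, 99}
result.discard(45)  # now {5, 6, 9, 56, 66, 74, 80, 99}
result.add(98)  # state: {5, 6, 9, 56, 66, 74, 80, 98, 99}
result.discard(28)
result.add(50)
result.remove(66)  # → {5, 6, 9, 50, 56, 74, 80, 98, 99}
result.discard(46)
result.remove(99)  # {5, 6, 9, 50, 56, 74, 80, 98}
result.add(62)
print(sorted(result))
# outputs [5, 6, 9, 50, 56, 62, 74, 80, 98]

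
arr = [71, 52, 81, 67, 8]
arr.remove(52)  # [71, 81, 67, 8]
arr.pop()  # 8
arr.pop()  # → 67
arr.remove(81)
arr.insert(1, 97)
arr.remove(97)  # [71]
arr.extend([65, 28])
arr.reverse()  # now [28, 65, 71]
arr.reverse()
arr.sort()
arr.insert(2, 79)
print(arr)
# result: [28, 65, 79, 71]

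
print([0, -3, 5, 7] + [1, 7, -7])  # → [0, -3, 5, 7, 1, 7, -7]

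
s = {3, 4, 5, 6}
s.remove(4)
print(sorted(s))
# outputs [3, 5, 6]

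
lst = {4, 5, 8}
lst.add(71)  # {4, 5, 8, 71}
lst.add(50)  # {4, 5, 8, 50, 71}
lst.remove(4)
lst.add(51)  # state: {5, 8, 50, 51, 71}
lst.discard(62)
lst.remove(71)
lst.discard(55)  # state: {5, 8, 50, 51}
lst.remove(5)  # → {8, 50, 51}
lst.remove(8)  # {50, 51}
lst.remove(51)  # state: {50}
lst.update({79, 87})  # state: {50, 79, 87}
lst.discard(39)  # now {50, 79, 87}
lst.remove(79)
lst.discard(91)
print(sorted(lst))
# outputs [50, 87]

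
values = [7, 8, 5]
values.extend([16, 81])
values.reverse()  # [81, 16, 5, 8, 7]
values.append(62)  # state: [81, 16, 5, 8, 7, 62]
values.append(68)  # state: [81, 16, 5, 8, 7, 62, 68]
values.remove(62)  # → [81, 16, 5, 8, 7, 68]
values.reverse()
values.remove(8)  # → [68, 7, 5, 16, 81]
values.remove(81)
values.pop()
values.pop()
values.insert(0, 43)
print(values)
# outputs [43, 68, 7]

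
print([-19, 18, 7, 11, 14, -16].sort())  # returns None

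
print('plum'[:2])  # pl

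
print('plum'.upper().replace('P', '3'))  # 3LUM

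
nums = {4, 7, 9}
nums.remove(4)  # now {7, 9}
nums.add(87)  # {7, 9, 87}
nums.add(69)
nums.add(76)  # {7, 9, 69, 76, 87}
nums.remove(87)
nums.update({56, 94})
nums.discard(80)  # {7, 9, 56, 69, 76, 94}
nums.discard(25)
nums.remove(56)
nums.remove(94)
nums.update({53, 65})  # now {7, 9, 53, 65, 69, 76}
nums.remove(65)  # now {7, 9, 53, 69, 76}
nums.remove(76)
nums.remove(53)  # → {7, 9, 69}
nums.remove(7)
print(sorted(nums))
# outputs [9, 69]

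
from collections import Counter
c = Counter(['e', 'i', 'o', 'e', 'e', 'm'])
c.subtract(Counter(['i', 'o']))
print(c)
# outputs Counter({'e': 3, 'm': 1, 'i': 0, 'o': 0})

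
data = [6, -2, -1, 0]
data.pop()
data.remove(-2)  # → [6, -1]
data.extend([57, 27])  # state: [6, -1, 57, 27]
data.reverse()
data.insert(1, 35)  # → [27, 35, 57, -1, 6]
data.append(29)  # [27, 35, 57, -1, 6, 29]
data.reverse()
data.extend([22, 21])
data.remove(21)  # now [29, 6, -1, 57, 35, 27, 22]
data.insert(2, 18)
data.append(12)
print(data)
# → [29, 6, 18, -1, 57, 35, 27, 22, 12]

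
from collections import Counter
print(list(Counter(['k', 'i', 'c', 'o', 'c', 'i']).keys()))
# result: ['k', 'i', 'c', 'o']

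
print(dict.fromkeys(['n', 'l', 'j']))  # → {'n': None, 'l': None, 'j': None}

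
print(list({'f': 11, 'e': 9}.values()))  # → [11, 9]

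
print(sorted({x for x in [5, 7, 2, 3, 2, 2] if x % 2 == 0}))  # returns [2]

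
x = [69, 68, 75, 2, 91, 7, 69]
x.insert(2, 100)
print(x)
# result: [69, 68, 100, 75, 2, 91, 7, 69]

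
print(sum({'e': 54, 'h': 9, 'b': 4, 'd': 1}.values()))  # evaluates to 68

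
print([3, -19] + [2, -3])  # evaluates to [3, -19, 2, -3]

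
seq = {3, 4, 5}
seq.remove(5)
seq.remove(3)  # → {4}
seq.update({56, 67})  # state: {4, 56, 67}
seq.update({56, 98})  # {4, 56, 67, 98}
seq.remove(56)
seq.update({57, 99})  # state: {4, 57, 67, 98, 99}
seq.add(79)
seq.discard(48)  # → {4, 57, 67, 79, 98, 99}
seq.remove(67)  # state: {4, 57, 79, 98, 99}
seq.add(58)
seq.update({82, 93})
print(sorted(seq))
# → [4, 57, 58, 79, 82, 93, 98, 99]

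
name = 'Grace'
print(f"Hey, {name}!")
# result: Hey, Grace!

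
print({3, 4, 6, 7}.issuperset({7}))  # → True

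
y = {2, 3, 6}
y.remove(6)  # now {2, 3}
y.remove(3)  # {2}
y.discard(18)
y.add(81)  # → {2, 81}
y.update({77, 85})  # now {2, 77, 81, 85}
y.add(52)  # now {2, 52, 77, 81, 85}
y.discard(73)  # {2, 52, 77, 81, 85}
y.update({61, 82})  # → {2, 52, 61, 77, 81, 82, 85}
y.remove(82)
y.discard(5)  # {2, 52, 61, 77, 81, 85}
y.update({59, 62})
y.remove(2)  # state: {52, 59, 61, 62, 77, 81, 85}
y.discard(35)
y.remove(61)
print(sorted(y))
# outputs [52, 59, 62, 77, 81, 85]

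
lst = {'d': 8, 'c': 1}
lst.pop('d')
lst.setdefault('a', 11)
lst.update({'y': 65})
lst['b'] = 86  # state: {'c': 1, 'a': 11, 'y': 65, 'b': 86}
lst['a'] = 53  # {'c': 1, 'a': 53, 'y': 65, 'b': 86}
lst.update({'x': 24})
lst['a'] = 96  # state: {'c': 1, 'a': 96, 'y': 65, 'b': 86, 'x': 24}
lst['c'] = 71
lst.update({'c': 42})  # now {'c': 42, 'a': 96, 'y': 65, 'b': 86, 'x': 24}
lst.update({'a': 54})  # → {'c': 42, 'a': 54, 'y': 65, 'b': 86, 'x': 24}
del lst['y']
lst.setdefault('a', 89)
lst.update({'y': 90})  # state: {'c': 42, 'a': 54, 'b': 86, 'x': 24, 'y': 90}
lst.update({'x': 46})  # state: {'c': 42, 'a': 54, 'b': 86, 'x': 46, 'y': 90}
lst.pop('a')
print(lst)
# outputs {'c': 42, 'b': 86, 'x': 46, 'y': 90}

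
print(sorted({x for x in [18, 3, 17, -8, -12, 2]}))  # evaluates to [-12, -8, 2, 3, 17, 18]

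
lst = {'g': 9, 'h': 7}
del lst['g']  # {'h': 7}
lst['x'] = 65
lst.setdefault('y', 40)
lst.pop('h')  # 7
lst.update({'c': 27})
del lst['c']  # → {'x': 65, 'y': 40}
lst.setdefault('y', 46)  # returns 40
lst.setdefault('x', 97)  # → 65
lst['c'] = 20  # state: {'x': 65, 'y': 40, 'c': 20}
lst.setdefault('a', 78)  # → 78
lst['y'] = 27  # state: {'x': 65, 'y': 27, 'c': 20, 'a': 78}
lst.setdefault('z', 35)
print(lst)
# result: {'x': 65, 'y': 27, 'c': 20, 'a': 78, 'z': 35}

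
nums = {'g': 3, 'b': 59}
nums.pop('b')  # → 59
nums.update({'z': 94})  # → {'g': 3, 'z': 94}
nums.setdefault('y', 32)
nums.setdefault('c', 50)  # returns 50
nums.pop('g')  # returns 3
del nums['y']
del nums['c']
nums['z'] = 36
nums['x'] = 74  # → {'z': 36, 'x': 74}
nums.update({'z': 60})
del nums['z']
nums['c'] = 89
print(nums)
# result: {'x': 74, 'c': 89}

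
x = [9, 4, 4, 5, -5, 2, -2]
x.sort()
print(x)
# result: [-5, -2, 2, 4, 4, 5, 9]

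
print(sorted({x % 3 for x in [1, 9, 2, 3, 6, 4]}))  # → [0, 1, 2]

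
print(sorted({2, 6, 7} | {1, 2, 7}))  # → [1, 2, 6, 7]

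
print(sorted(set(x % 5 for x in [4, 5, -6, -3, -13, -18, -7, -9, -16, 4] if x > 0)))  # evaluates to [0, 4]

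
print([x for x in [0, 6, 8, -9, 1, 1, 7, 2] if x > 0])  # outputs [6, 8, 1, 1, 7, 2]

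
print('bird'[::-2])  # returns di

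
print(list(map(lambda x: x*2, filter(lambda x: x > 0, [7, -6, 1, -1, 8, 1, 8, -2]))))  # [14, 2, 16, 2, 16]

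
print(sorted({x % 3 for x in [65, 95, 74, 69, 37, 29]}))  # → [0, 1, 2]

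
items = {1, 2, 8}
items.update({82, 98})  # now {1, 2, 8, 82, 98}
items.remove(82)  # {1, 2, 8, 98}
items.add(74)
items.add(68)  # {1, 2, 8, 68, 74, 98}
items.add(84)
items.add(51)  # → {1, 2, 8, 51, 68, 74, 84, 98}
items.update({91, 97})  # {1, 2, 8, 51, 68, 74, 84, 91, 97, 98}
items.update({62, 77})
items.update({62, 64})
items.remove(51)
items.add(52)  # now {1, 2, 8, 52, 62, 64, 68, 74, 77, 84, 91, 97, 98}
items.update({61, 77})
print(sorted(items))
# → [1, 2, 8, 52, 61, 62, 64, 68, 74, 77, 84, 91, 97, 98]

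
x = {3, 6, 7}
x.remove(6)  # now {3, 7}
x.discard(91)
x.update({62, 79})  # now {3, 7, 62, 79}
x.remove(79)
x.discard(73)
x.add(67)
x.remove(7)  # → {3, 62, 67}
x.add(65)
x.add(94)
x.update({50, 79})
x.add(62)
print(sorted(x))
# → [3, 50, 62, 65, 67, 79, 94]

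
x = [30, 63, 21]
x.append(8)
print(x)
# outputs [30, 63, 21, 8]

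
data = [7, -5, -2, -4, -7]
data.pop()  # -7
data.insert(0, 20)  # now [20, 7, -5, -2, -4]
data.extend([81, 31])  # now [20, 7, -5, -2, -4, 81, 31]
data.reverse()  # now [31, 81, -4, -2, -5, 7, 20]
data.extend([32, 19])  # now [31, 81, -4, -2, -5, 7, 20, 32, 19]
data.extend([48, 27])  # [31, 81, -4, -2, -5, 7, 20, 32, 19, 48, 27]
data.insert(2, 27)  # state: [31, 81, 27, -4, -2, -5, 7, 20, 32, 19, 48, 27]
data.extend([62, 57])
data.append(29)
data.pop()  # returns 29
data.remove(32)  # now [31, 81, 27, -4, -2, -5, 7, 20, 19, 48, 27, 62, 57]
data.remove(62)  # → [31, 81, 27, -4, -2, -5, 7, 20, 19, 48, 27, 57]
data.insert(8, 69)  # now [31, 81, 27, -4, -2, -5, 7, 20, 69, 19, 48, 27, 57]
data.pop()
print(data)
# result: [31, 81, 27, -4, -2, -5, 7, 20, 69, 19, 48, 27]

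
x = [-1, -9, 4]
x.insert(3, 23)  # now [-1, -9, 4, 23]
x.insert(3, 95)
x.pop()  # 23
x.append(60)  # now [-1, -9, 4, 95, 60]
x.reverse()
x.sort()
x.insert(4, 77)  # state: [-9, -1, 4, 60, 77, 95]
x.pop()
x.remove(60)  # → [-9, -1, 4, 77]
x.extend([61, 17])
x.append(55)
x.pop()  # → 55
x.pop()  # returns 17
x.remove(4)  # [-9, -1, 77, 61]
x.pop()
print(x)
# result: [-9, -1, 77]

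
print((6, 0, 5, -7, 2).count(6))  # 1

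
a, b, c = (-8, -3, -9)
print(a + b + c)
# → -20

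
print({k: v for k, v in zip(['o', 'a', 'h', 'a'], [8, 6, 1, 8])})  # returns {'o': 8, 'a': 8, 'h': 1}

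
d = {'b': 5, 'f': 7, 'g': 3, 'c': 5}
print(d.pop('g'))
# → 3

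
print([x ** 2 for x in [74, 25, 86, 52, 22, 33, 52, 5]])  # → [5476, 625, 7396, 2704, 484, 1089, 2704, 25]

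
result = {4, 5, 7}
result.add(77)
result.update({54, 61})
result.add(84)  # {4, 5, 7, 54, 61, 77, 84}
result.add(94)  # {4, 5, 7, 54, 61, 77, 84, 94}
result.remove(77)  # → {4, 5, 7, 54, 61, 84, 94}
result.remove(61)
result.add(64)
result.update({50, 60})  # {4, 5, 7, 50, 54, 60, 64, 84, 94}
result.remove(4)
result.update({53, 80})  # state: {5, 7, 50, 53, 54, 60, 64, 80, 84, 94}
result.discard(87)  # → {5, 7, 50, 53, 54, 60, 64, 80, 84, 94}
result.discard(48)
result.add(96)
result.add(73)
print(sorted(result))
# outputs [5, 7, 50, 53, 54, 60, 64, 73, 80, 84, 94, 96]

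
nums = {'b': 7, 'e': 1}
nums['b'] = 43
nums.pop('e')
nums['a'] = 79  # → {'b': 43, 'a': 79}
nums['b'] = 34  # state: {'b': 34, 'a': 79}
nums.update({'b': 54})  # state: {'b': 54, 'a': 79}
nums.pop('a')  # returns 79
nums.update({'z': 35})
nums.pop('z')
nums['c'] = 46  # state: {'b': 54, 'c': 46}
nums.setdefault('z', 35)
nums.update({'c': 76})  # {'b': 54, 'c': 76, 'z': 35}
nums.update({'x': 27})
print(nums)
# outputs {'b': 54, 'c': 76, 'z': 35, 'x': 27}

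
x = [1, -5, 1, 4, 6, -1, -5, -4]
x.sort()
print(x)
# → [-5, -5, -4, -1, 1, 1, 4, 6]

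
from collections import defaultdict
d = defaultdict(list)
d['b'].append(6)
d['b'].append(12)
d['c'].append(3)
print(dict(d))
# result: {'b': [6, 12], 'c': [3]}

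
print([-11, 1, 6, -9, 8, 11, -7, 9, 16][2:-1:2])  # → [6, 8, -7]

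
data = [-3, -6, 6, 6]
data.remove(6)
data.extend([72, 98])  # [-3, -6, 6, 72, 98]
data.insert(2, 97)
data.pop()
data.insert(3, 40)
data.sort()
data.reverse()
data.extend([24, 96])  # [97, 72, 40, 6, -3, -6, 24, 96]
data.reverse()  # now [96, 24, -6, -3, 6, 40, 72, 97]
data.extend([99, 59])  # [96, 24, -6, -3, 6, 40, 72, 97, 99, 59]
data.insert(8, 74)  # [96, 24, -6, -3, 6, 40, 72, 97, 74, 99, 59]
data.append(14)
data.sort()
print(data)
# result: [-6, -3, 6, 14, 24, 40, 59, 72, 74, 96, 97, 99]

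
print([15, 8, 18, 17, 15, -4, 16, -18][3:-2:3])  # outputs [17]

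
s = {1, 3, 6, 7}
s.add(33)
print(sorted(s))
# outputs [1, 3, 6, 7, 33]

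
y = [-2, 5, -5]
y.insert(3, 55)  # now [-2, 5, -5, 55]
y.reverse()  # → [55, -5, 5, -2]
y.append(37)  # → [55, -5, 5, -2, 37]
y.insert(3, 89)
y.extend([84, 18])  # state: [55, -5, 5, 89, -2, 37, 84, 18]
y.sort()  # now [-5, -2, 5, 18, 37, 55, 84, 89]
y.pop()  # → 89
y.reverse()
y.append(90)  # [84, 55, 37, 18, 5, -2, -5, 90]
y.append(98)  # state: [84, 55, 37, 18, 5, -2, -5, 90, 98]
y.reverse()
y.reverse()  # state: [84, 55, 37, 18, 5, -2, -5, 90, 98]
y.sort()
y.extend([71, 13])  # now [-5, -2, 5, 18, 37, 55, 84, 90, 98, 71, 13]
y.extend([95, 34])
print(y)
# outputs [-5, -2, 5, 18, 37, 55, 84, 90, 98, 71, 13, 95, 34]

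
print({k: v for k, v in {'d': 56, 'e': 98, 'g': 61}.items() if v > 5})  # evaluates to {'d': 56, 'e': 98, 'g': 61}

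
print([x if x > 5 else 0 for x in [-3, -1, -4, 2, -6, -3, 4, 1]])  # [0, 0, 0, 0, 0, 0, 0, 0]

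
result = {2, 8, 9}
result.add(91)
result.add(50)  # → {2, 8, 9, 50, 91}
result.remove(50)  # {2, 8, 9, 91}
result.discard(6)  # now {2, 8, 9, 91}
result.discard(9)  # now {2, 8, 91}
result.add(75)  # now {2, 8, 75, 91}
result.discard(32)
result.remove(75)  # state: {2, 8, 91}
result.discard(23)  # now {2, 8, 91}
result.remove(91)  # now {2, 8}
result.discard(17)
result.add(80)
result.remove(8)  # {2, 80}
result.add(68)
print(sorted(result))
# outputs [2, 68, 80]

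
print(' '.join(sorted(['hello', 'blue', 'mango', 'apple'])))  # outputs apple blue hello mango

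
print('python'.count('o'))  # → 1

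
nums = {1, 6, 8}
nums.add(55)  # {1, 6, 8, 55}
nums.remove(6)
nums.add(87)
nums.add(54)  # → {1, 8, 54, 55, 87}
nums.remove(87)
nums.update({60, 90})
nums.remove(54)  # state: {1, 8, 55, 60, 90}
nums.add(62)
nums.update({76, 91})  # {1, 8, 55, 60, 62, 76, 90, 91}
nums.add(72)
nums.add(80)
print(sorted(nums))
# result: [1, 8, 55, 60, 62, 72, 76, 80, 90, 91]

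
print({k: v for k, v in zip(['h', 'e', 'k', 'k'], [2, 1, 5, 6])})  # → {'h': 2, 'e': 1, 'k': 6}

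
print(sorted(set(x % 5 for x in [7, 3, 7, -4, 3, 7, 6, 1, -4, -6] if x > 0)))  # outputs [1, 2, 3]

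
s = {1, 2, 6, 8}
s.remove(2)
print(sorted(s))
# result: [1, 6, 8]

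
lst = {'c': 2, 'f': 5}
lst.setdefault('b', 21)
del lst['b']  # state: {'c': 2, 'f': 5}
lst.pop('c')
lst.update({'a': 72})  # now {'f': 5, 'a': 72}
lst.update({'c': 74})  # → {'f': 5, 'a': 72, 'c': 74}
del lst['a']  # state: {'f': 5, 'c': 74}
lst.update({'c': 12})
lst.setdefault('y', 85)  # 85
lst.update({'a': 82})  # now {'f': 5, 'c': 12, 'y': 85, 'a': 82}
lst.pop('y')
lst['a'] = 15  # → {'f': 5, 'c': 12, 'a': 15}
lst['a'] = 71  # {'f': 5, 'c': 12, 'a': 71}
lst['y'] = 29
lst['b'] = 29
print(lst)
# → {'f': 5, 'c': 12, 'a': 71, 'y': 29, 'b': 29}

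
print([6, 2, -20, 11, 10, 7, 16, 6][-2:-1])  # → [16]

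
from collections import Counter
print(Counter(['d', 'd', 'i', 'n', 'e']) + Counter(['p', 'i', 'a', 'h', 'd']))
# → Counter({'d': 3, 'i': 2, 'n': 1, 'e': 1, 'p': 1, 'a': 1, 'h': 1})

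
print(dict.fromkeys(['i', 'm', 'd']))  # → {'i': None, 'm': None, 'd': None}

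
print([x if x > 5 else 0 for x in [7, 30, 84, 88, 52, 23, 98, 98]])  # [7, 30, 84, 88, 52, 23, 98, 98]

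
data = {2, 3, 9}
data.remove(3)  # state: {2, 9}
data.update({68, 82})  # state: {2, 9, 68, 82}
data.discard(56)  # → {2, 9, 68, 82}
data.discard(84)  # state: {2, 9, 68, 82}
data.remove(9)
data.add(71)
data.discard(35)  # {2, 68, 71, 82}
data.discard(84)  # {2, 68, 71, 82}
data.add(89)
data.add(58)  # {2, 58, 68, 71, 82, 89}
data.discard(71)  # {2, 58, 68, 82, 89}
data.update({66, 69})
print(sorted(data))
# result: [2, 58, 66, 68, 69, 82, 89]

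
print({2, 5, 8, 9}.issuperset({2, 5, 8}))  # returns True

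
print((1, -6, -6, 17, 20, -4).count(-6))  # 2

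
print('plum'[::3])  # pm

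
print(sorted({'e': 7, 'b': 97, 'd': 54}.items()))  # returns [('b', 97), ('d', 54), ('e', 7)]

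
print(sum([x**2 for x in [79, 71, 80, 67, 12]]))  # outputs 22315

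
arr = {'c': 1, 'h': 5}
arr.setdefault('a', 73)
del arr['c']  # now {'h': 5, 'a': 73}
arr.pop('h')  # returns 5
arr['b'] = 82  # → {'a': 73, 'b': 82}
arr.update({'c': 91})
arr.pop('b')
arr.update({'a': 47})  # {'a': 47, 'c': 91}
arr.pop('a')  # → 47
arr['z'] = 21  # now {'c': 91, 'z': 21}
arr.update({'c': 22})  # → {'c': 22, 'z': 21}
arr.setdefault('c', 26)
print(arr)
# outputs {'c': 22, 'z': 21}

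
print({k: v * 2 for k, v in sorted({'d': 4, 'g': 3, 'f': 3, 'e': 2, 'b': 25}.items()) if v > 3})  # {'b': 50, 'd': 8}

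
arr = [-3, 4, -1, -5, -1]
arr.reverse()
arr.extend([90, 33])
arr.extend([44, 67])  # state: [-1, -5, -1, 4, -3, 90, 33, 44, 67]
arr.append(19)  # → [-1, -5, -1, 4, -3, 90, 33, 44, 67, 19]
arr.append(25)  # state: [-1, -5, -1, 4, -3, 90, 33, 44, 67, 19, 25]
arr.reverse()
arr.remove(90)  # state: [25, 19, 67, 44, 33, -3, 4, -1, -5, -1]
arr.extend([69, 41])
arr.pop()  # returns 41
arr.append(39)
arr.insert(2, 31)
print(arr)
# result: [25, 19, 31, 67, 44, 33, -3, 4, -1, -5, -1, 69, 39]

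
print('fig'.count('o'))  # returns 0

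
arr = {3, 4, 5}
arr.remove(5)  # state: {3, 4}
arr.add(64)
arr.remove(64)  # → {3, 4}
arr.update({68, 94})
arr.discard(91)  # {3, 4, 68, 94}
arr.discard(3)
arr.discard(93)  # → {4, 68, 94}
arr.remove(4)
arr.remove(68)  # {94}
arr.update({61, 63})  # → {61, 63, 94}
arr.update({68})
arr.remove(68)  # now {61, 63, 94}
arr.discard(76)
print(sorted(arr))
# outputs [61, 63, 94]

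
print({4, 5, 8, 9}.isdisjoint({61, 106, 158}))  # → True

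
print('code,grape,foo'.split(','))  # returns ['code', 'grape', 'foo']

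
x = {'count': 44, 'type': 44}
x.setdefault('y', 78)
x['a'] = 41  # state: {'count': 44, 'type': 44, 'y': 78, 'a': 41}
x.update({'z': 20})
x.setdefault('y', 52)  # 78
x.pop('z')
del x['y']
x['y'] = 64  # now {'count': 44, 'type': 44, 'a': 41, 'y': 64}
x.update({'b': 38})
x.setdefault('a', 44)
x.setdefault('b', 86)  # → 38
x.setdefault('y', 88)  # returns 64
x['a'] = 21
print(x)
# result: {'count': 44, 'type': 44, 'a': 21, 'y': 64, 'b': 38}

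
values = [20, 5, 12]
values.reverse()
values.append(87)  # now [12, 5, 20, 87]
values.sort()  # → [5, 12, 20, 87]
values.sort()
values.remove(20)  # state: [5, 12, 87]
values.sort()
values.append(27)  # [5, 12, 87, 27]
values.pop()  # 27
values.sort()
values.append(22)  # [5, 12, 87, 22]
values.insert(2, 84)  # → [5, 12, 84, 87, 22]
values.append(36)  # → [5, 12, 84, 87, 22, 36]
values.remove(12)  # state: [5, 84, 87, 22, 36]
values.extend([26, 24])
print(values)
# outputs [5, 84, 87, 22, 36, 26, 24]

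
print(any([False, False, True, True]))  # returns True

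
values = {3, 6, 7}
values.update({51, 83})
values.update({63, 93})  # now {3, 6, 7, 51, 63, 83, 93}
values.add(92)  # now {3, 6, 7, 51, 63, 83, 92, 93}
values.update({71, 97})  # {3, 6, 7, 51, 63, 71, 83, 92, 93, 97}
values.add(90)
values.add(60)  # {3, 6, 7, 51, 60, 63, 71, 83, 90, 92, 93, 97}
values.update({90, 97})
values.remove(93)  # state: {3, 6, 7, 51, 60, 63, 71, 83, 90, 92, 97}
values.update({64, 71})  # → {3, 6, 7, 51, 60, 63, 64, 71, 83, 90, 92, 97}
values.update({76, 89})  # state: {3, 6, 7, 51, 60, 63, 64, 71, 76, 83, 89, 90, 92, 97}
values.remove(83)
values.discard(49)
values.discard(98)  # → {3, 6, 7, 51, 60, 63, 64, 71, 76, 89, 90, 92, 97}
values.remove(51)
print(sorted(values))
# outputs [3, 6, 7, 60, 63, 64, 71, 76, 89, 90, 92, 97]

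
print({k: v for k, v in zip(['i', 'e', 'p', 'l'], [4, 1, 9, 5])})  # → {'i': 4, 'e': 1, 'p': 9, 'l': 5}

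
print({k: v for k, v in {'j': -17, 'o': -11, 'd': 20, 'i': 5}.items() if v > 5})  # {'d': 20}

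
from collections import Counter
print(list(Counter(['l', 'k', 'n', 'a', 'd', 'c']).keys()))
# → ['l', 'k', 'n', 'a', 'd', 'c']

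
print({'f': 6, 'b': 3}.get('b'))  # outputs 3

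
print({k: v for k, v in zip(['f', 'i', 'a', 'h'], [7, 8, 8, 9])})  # {'f': 7, 'i': 8, 'a': 8, 'h': 9}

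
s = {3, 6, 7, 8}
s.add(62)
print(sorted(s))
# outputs [3, 6, 7, 8, 62]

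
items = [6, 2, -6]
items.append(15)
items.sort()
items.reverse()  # [15, 6, 2, -6]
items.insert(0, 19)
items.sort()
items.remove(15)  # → [-6, 2, 6, 19]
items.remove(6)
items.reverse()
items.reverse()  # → [-6, 2, 19]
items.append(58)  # [-6, 2, 19, 58]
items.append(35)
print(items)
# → [-6, 2, 19, 58, 35]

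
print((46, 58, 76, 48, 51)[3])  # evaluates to 48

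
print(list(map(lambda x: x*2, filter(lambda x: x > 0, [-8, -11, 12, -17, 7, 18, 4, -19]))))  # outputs [24, 14, 36, 8]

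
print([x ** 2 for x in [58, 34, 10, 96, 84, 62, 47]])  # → [3364, 1156, 100, 9216, 7056, 3844, 2209]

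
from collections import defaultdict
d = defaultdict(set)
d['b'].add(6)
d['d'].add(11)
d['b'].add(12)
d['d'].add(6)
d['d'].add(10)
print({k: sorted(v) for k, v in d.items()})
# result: {'b': [6, 12], 'd': [6, 10, 11]}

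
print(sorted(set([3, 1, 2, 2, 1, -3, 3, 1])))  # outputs [-3, 1, 2, 3]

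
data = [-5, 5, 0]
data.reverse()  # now [0, 5, -5]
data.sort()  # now [-5, 0, 5]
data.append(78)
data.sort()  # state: [-5, 0, 5, 78]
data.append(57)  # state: [-5, 0, 5, 78, 57]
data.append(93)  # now [-5, 0, 5, 78, 57, 93]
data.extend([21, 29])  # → [-5, 0, 5, 78, 57, 93, 21, 29]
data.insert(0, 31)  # [31, -5, 0, 5, 78, 57, 93, 21, 29]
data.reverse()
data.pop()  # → 31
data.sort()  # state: [-5, 0, 5, 21, 29, 57, 78, 93]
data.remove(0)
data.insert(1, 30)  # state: [-5, 30, 5, 21, 29, 57, 78, 93]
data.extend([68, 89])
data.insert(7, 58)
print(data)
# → [-5, 30, 5, 21, 29, 57, 78, 58, 93, 68, 89]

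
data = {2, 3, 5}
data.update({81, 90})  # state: {2, 3, 5, 81, 90}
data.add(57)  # {2, 3, 5, 57, 81, 90}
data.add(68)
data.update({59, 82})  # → {2, 3, 5, 57, 59, 68, 81, 82, 90}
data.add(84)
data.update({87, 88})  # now {2, 3, 5, 57, 59, 68, 81, 82, 84, 87, 88, 90}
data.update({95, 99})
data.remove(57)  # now {2, 3, 5, 59, 68, 81, 82, 84, 87, 88, 90, 95, 99}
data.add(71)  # {2, 3, 5, 59, 68, 71, 81, 82, 84, 87, 88, 90, 95, 99}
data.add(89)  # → {2, 3, 5, 59, 68, 71, 81, 82, 84, 87, 88, 89, 90, 95, 99}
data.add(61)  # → {2, 3, 5, 59, 61, 68, 71, 81, 82, 84, 87, 88, 89, 90, 95, 99}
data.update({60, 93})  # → {2, 3, 5, 59, 60, 61, 68, 71, 81, 82, 84, 87, 88, 89, 90, 93, 95, 99}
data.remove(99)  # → {2, 3, 5, 59, 60, 61, 68, 71, 81, 82, 84, 87, 88, 89, 90, 93, 95}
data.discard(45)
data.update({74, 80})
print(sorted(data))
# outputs [2, 3, 5, 59, 60, 61, 68, 71, 74, 80, 81, 82, 84, 87, 88, 89, 90, 93, 95]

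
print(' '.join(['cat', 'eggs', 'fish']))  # cat eggs fish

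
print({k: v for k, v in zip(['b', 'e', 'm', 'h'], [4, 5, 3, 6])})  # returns {'b': 4, 'e': 5, 'm': 3, 'h': 6}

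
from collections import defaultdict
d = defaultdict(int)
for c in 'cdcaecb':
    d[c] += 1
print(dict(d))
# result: {'c': 3, 'd': 1, 'a': 1, 'e': 1, 'b': 1}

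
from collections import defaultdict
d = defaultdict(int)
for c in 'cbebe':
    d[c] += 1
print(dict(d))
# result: {'c': 1, 'b': 2, 'e': 2}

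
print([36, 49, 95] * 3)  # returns [36, 49, 95, 36, 49, 95, 36, 49, 95]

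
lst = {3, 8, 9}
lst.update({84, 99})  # {3, 8, 9, 84, 99}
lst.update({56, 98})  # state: {3, 8, 9, 56, 84, 98, 99}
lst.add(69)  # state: {3, 8, 9, 56, 69, 84, 98, 99}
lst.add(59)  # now {3, 8, 9, 56, 59, 69, 84, 98, 99}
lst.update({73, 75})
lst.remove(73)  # {3, 8, 9, 56, 59, 69, 75, 84, 98, 99}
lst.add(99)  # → {3, 8, 9, 56, 59, 69, 75, 84, 98, 99}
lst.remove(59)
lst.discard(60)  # {3, 8, 9, 56, 69, 75, 84, 98, 99}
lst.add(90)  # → {3, 8, 9, 56, 69, 75, 84, 90, 98, 99}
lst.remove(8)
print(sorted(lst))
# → [3, 9, 56, 69, 75, 84, 90, 98, 99]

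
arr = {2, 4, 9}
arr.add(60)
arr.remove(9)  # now {2, 4, 60}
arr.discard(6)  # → {2, 4, 60}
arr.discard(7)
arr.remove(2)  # {4, 60}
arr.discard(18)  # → {4, 60}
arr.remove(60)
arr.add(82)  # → {4, 82}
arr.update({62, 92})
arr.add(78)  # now {4, 62, 78, 82, 92}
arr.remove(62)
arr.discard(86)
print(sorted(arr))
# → [4, 78, 82, 92]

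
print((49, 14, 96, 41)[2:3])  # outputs (96,)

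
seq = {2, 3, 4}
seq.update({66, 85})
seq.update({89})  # {2, 3, 4, 66, 85, 89}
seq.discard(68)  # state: {2, 3, 4, 66, 85, 89}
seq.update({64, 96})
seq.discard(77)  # {2, 3, 4, 64, 66, 85, 89, 96}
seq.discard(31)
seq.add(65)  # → {2, 3, 4, 64, 65, 66, 85, 89, 96}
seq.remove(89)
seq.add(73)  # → {2, 3, 4, 64, 65, 66, 73, 85, 96}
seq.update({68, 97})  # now {2, 3, 4, 64, 65, 66, 68, 73, 85, 96, 97}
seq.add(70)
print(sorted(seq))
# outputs [2, 3, 4, 64, 65, 66, 68, 70, 73, 85, 96, 97]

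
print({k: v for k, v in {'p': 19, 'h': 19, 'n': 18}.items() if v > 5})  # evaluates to {'p': 19, 'h': 19, 'n': 18}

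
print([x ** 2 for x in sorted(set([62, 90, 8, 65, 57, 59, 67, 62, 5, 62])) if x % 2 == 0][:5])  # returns [64, 3844, 8100]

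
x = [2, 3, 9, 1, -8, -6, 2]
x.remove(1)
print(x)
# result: [2, 3, 9, -8, -6, 2]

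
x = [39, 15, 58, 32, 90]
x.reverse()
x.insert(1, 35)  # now [90, 35, 32, 58, 15, 39]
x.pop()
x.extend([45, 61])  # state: [90, 35, 32, 58, 15, 45, 61]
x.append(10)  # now [90, 35, 32, 58, 15, 45, 61, 10]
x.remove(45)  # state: [90, 35, 32, 58, 15, 61, 10]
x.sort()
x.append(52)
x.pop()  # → 52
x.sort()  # [10, 15, 32, 35, 58, 61, 90]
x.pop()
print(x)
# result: [10, 15, 32, 35, 58, 61]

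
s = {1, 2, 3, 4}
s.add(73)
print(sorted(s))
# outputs [1, 2, 3, 4, 73]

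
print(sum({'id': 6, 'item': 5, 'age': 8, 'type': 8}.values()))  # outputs 27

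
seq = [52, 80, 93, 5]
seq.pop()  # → 5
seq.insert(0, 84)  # [84, 52, 80, 93]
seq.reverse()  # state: [93, 80, 52, 84]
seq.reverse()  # [84, 52, 80, 93]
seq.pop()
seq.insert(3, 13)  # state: [84, 52, 80, 13]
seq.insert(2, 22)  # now [84, 52, 22, 80, 13]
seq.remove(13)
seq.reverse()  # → [80, 22, 52, 84]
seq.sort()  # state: [22, 52, 80, 84]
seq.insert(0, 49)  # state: [49, 22, 52, 80, 84]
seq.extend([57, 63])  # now [49, 22, 52, 80, 84, 57, 63]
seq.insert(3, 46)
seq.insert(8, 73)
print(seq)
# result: [49, 22, 52, 46, 80, 84, 57, 63, 73]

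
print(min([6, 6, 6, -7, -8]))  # -8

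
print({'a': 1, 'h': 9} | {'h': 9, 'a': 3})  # {'a': 3, 'h': 9}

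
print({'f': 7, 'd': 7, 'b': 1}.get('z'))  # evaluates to None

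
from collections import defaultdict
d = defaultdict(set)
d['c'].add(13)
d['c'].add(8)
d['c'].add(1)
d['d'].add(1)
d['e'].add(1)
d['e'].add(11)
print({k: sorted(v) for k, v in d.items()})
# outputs {'c': [1, 8, 13], 'd': [1], 'e': [1, 11]}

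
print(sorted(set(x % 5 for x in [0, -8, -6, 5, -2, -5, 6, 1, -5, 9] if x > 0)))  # [0, 1, 4]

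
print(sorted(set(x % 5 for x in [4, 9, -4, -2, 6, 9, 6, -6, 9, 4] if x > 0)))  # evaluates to [1, 4]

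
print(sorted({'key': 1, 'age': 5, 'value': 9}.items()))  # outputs [('age', 5), ('key', 1), ('value', 9)]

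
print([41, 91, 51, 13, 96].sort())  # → None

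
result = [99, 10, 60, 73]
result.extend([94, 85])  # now [99, 10, 60, 73, 94, 85]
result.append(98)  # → [99, 10, 60, 73, 94, 85, 98]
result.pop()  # 98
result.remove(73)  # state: [99, 10, 60, 94, 85]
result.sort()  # [10, 60, 85, 94, 99]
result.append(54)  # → [10, 60, 85, 94, 99, 54]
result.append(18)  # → [10, 60, 85, 94, 99, 54, 18]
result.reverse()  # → [18, 54, 99, 94, 85, 60, 10]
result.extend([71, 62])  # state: [18, 54, 99, 94, 85, 60, 10, 71, 62]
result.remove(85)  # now [18, 54, 99, 94, 60, 10, 71, 62]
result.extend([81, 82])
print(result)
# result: [18, 54, 99, 94, 60, 10, 71, 62, 81, 82]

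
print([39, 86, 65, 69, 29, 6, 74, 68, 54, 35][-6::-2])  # [29, 65, 39]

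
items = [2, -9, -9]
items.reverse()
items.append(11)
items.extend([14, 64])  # [-9, -9, 2, 11, 14, 64]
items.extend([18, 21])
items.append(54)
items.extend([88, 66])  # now [-9, -9, 2, 11, 14, 64, 18, 21, 54, 88, 66]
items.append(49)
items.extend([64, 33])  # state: [-9, -9, 2, 11, 14, 64, 18, 21, 54, 88, 66, 49, 64, 33]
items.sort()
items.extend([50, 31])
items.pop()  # 31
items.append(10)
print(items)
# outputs [-9, -9, 2, 11, 14, 18, 21, 33, 49, 54, 64, 64, 66, 88, 50, 10]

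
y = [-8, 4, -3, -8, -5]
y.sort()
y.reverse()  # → [4, -3, -5, -8, -8]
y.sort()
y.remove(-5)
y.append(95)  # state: [-8, -8, -3, 4, 95]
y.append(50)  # [-8, -8, -3, 4, 95, 50]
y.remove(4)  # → [-8, -8, -3, 95, 50]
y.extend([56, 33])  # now [-8, -8, -3, 95, 50, 56, 33]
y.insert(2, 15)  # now [-8, -8, 15, -3, 95, 50, 56, 33]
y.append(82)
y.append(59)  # [-8, -8, 15, -3, 95, 50, 56, 33, 82, 59]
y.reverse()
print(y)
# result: [59, 82, 33, 56, 50, 95, -3, 15, -8, -8]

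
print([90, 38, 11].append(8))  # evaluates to None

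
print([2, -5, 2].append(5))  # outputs None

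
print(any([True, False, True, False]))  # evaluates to True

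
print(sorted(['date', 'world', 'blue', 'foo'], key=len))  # ['foo', 'date', 'blue', 'world']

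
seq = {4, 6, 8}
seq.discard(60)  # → {4, 6, 8}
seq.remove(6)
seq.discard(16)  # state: {4, 8}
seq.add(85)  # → {4, 8, 85}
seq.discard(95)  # {4, 8, 85}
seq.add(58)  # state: {4, 8, 58, 85}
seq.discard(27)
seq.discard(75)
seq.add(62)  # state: {4, 8, 58, 62, 85}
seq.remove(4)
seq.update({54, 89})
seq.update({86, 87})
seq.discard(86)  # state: {8, 54, 58, 62, 85, 87, 89}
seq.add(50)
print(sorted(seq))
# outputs [8, 50, 54, 58, 62, 85, 87, 89]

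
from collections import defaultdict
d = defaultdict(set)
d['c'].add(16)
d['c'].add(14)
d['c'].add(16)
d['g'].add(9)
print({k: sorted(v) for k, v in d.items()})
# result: {'c': [14, 16], 'g': [9]}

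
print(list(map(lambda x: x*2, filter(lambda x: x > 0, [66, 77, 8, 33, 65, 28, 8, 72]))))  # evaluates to [132, 154, 16, 66, 130, 56, 16, 144]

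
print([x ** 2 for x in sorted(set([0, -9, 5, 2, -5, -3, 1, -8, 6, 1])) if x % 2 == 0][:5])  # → [64, 0, 4, 36]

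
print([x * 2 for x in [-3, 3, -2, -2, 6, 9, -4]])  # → [-6, 6, -4, -4, 12, 18, -8]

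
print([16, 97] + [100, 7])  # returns [16, 97, 100, 7]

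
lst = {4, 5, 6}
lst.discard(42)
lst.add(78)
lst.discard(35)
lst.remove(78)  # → {4, 5, 6}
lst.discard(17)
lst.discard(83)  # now {4, 5, 6}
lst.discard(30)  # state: {4, 5, 6}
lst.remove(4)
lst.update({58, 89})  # {5, 6, 58, 89}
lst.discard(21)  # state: {5, 6, 58, 89}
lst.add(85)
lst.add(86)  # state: {5, 6, 58, 85, 86, 89}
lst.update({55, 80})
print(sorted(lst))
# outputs [5, 6, 55, 58, 80, 85, 86, 89]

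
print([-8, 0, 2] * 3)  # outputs [-8, 0, 2, -8, 0, 2, -8, 0, 2]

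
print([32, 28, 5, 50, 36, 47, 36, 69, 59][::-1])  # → [59, 69, 36, 47, 36, 50, 5, 28, 32]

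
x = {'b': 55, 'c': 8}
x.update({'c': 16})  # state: {'b': 55, 'c': 16}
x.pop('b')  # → 55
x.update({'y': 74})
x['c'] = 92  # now {'c': 92, 'y': 74}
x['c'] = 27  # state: {'c': 27, 'y': 74}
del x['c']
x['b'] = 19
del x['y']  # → {'b': 19}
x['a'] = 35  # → {'b': 19, 'a': 35}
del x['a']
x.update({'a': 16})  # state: {'b': 19, 'a': 16}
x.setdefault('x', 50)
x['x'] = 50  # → {'b': 19, 'a': 16, 'x': 50}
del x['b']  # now {'a': 16, 'x': 50}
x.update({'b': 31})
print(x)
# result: {'a': 16, 'x': 50, 'b': 31}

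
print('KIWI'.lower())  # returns kiwi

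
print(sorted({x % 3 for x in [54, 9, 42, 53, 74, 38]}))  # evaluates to [0, 2]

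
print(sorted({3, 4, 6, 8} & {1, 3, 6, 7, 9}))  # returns [3, 6]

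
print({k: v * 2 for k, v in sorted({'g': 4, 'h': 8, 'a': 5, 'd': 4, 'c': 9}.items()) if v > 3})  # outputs {'a': 10, 'c': 18, 'd': 8, 'g': 8, 'h': 16}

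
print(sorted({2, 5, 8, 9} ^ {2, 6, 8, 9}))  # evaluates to [5, 6]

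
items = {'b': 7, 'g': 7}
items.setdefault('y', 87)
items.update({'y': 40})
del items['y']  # {'b': 7, 'g': 7}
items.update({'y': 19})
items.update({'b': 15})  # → {'b': 15, 'g': 7, 'y': 19}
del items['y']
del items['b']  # {'g': 7}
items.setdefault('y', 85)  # 85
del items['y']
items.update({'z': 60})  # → {'g': 7, 'z': 60}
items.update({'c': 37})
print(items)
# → {'g': 7, 'z': 60, 'c': 37}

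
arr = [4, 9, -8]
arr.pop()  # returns -8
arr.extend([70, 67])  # [4, 9, 70, 67]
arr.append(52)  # [4, 9, 70, 67, 52]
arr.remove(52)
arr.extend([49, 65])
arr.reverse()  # [65, 49, 67, 70, 9, 4]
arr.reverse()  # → [4, 9, 70, 67, 49, 65]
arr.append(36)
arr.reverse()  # [36, 65, 49, 67, 70, 9, 4]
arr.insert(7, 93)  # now [36, 65, 49, 67, 70, 9, 4, 93]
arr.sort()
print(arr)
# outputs [4, 9, 36, 49, 65, 67, 70, 93]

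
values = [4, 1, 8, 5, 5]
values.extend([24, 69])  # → [4, 1, 8, 5, 5, 24, 69]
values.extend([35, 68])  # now [4, 1, 8, 5, 5, 24, 69, 35, 68]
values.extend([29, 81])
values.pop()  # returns 81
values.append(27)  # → [4, 1, 8, 5, 5, 24, 69, 35, 68, 29, 27]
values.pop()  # 27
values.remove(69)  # [4, 1, 8, 5, 5, 24, 35, 68, 29]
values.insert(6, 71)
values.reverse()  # [29, 68, 35, 71, 24, 5, 5, 8, 1, 4]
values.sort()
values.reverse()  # [71, 68, 35, 29, 24, 8, 5, 5, 4, 1]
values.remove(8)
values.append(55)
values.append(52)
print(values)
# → [71, 68, 35, 29, 24, 5, 5, 4, 1, 55, 52]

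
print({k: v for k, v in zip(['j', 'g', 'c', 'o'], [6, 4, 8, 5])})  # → {'j': 6, 'g': 4, 'c': 8, 'o': 5}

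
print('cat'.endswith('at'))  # True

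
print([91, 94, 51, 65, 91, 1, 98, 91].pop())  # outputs 91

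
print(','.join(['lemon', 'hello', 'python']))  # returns lemon,hello,python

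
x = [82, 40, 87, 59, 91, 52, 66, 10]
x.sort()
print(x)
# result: [10, 40, 52, 59, 66, 82, 87, 91]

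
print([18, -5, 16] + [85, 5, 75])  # [18, -5, 16, 85, 5, 75]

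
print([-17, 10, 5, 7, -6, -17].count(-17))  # 2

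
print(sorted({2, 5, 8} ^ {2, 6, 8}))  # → [5, 6]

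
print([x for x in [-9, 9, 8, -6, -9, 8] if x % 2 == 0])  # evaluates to [8, -6, 8]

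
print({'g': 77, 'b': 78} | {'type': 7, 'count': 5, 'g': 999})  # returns {'g': 999, 'b': 78, 'type': 7, 'count': 5}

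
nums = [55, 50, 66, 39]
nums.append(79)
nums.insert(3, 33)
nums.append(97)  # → [55, 50, 66, 33, 39, 79, 97]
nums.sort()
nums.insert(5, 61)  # [33, 39, 50, 55, 66, 61, 79, 97]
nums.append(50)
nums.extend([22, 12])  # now [33, 39, 50, 55, 66, 61, 79, 97, 50, 22, 12]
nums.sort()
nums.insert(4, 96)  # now [12, 22, 33, 39, 96, 50, 50, 55, 61, 66, 79, 97]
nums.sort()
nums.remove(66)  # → [12, 22, 33, 39, 50, 50, 55, 61, 79, 96, 97]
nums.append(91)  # [12, 22, 33, 39, 50, 50, 55, 61, 79, 96, 97, 91]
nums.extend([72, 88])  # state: [12, 22, 33, 39, 50, 50, 55, 61, 79, 96, 97, 91, 72, 88]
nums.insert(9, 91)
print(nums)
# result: [12, 22, 33, 39, 50, 50, 55, 61, 79, 91, 96, 97, 91, 72, 88]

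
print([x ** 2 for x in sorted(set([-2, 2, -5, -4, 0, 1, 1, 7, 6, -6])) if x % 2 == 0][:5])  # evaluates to [36, 16, 4, 0, 4]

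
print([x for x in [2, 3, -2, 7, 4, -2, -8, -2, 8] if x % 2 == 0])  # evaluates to [2, -2, 4, -2, -8, -2, 8]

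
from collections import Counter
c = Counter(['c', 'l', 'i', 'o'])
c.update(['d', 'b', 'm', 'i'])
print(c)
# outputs Counter({'i': 2, 'c': 1, 'l': 1, 'o': 1, 'd': 1, 'b': 1, 'm': 1})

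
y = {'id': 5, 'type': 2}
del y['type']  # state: {'id': 5}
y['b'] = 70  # {'id': 5, 'b': 70}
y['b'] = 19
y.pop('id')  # 5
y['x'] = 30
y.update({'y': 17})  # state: {'b': 19, 'x': 30, 'y': 17}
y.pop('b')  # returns 19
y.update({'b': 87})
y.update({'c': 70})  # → {'x': 30, 'y': 17, 'b': 87, 'c': 70}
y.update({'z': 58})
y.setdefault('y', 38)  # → 17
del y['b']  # {'x': 30, 'y': 17, 'c': 70, 'z': 58}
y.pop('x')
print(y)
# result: {'y': 17, 'c': 70, 'z': 58}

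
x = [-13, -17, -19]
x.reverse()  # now [-19, -17, -13]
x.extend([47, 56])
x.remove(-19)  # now [-17, -13, 47, 56]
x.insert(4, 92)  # [-17, -13, 47, 56, 92]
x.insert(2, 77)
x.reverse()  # [92, 56, 47, 77, -13, -17]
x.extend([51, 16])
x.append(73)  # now [92, 56, 47, 77, -13, -17, 51, 16, 73]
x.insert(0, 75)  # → [75, 92, 56, 47, 77, -13, -17, 51, 16, 73]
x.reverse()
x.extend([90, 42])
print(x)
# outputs [73, 16, 51, -17, -13, 77, 47, 56, 92, 75, 90, 42]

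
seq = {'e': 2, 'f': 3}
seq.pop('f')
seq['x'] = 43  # {'e': 2, 'x': 43}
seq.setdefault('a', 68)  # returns 68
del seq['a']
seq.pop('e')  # 2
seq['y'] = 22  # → {'x': 43, 'y': 22}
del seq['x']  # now {'y': 22}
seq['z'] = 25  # {'y': 22, 'z': 25}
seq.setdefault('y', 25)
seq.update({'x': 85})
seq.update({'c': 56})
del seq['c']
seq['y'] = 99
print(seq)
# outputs {'y': 99, 'z': 25, 'x': 85}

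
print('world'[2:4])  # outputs rl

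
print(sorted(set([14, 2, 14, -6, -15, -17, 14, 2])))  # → [-17, -15, -6, 2, 14]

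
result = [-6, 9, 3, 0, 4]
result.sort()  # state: [-6, 0, 3, 4, 9]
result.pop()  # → 9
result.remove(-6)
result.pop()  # 4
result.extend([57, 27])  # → [0, 3, 57, 27]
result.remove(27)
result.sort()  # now [0, 3, 57]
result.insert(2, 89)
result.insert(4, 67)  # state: [0, 3, 89, 57, 67]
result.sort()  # [0, 3, 57, 67, 89]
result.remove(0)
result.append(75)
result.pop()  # 75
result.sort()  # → [3, 57, 67, 89]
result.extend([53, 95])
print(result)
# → [3, 57, 67, 89, 53, 95]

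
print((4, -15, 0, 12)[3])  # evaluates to 12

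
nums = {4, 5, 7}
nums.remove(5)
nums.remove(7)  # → {4}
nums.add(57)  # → {4, 57}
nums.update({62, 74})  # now {4, 57, 62, 74}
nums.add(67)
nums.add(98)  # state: {4, 57, 62, 67, 74, 98}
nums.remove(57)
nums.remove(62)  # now {4, 67, 74, 98}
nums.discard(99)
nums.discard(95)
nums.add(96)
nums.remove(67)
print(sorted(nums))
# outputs [4, 74, 96, 98]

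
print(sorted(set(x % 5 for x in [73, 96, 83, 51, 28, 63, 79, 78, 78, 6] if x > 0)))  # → [1, 3, 4]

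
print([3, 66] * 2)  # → [3, 66, 3, 66]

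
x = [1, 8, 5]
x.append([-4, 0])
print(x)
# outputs [1, 8, 5, [-4, 0]]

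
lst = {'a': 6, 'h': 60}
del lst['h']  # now {'a': 6}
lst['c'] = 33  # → {'a': 6, 'c': 33}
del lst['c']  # {'a': 6}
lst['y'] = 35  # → {'a': 6, 'y': 35}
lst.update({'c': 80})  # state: {'a': 6, 'y': 35, 'c': 80}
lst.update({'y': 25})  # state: {'a': 6, 'y': 25, 'c': 80}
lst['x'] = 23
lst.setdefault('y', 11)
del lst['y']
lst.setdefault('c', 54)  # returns 80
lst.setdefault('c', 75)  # 80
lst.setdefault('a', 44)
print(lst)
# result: {'a': 6, 'c': 80, 'x': 23}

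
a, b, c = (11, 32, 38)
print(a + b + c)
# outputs 81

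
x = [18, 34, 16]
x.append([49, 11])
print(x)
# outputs [18, 34, 16, [49, 11]]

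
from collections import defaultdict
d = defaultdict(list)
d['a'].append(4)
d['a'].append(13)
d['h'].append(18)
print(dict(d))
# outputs {'a': [4, 13], 'h': [18]}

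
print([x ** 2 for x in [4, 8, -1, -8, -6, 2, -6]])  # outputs [16, 64, 1, 64, 36, 4, 36]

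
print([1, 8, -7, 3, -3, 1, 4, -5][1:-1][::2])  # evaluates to [8, 3, 1]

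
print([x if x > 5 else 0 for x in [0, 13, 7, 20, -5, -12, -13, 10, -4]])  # [0, 13, 7, 20, 0, 0, 0, 10, 0]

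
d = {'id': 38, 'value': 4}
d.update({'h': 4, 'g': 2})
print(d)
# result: {'id': 38, 'value': 4, 'h': 4, 'g': 2}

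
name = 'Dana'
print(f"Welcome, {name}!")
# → Welcome, Dana!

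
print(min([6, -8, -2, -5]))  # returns -8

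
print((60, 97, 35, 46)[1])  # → 97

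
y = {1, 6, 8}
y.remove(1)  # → {6, 8}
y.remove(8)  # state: {6}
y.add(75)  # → {6, 75}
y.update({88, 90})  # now {6, 75, 88, 90}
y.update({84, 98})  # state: {6, 75, 84, 88, 90, 98}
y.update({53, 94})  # {6, 53, 75, 84, 88, 90, 94, 98}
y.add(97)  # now {6, 53, 75, 84, 88, 90, 94, 97, 98}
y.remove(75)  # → {6, 53, 84, 88, 90, 94, 97, 98}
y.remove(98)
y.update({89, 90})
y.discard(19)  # {6, 53, 84, 88, 89, 90, 94, 97}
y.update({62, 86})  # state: {6, 53, 62, 84, 86, 88, 89, 90, 94, 97}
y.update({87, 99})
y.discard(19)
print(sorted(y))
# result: [6, 53, 62, 84, 86, 87, 88, 89, 90, 94, 97, 99]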